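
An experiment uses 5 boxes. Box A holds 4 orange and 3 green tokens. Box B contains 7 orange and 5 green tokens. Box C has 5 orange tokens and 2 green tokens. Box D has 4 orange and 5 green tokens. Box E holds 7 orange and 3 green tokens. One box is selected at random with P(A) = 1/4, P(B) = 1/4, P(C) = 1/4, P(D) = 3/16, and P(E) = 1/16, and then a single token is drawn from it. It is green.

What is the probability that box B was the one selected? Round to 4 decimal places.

0.2568

Compute the likelihood of this draw for each case: P(data | box A) = (3/7) = 0.42857; P(data | box B) = (5/12) = 0.41667; P(data | box C) = (2/7) = 0.28571; P(data | box D) = (5/9) = 0.55556; P(data | box E) = (3/10) = 0.3.
The prior-weighted likelihoods are 1/4 · 0.42857 = 0.10714, 1/4 · 0.41667 = 0.10417, 1/4 · 0.28571 = 0.071429, 3/16 · 0.55556 = 0.10417, 1/16 · 0.3 = 0.01875; these sum to 0.40565.
So P(box B | data) = (0.10417) / (0.40565) = 0.25679.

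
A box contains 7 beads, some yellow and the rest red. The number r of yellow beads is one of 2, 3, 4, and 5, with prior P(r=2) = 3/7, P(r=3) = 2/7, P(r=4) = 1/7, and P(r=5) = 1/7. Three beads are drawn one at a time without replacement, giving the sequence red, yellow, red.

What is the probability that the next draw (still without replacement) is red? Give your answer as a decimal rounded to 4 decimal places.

0.5841

Compute the likelihood of the observed sequence for each case: P(data | r = 2) = (5/7)(2/6)(4/5) = 4/21; P(data | r = 3) = (4/7)(3/6)(3/5) = 6/35; P(data | r = 4) = (3/7)(4/6)(2/5) = 4/35; P(data | r = 5) = (2/7)(5/6)(1/5) = 1/21.
Multiplying each by its prior: 3/7 · 4/21 = 4/49, 2/7 · 6/35 = 12/245, 1/7 · 4/35 = 4/245, 1/7 · 1/21 = 1/147; summing to 113/735.
The posterior is then P(r = 2 | data) = 60/113, P(r = 3 | data) = 36/113, P(r = 4 | data) = 12/113, P(r = 5 | data) = 5/113.
Averaging over the posterior, P(red next | data) = (3/4)(60/113) + (1/2)(36/113) + (1/4)(12/113) + (0)(5/113) = 66/113.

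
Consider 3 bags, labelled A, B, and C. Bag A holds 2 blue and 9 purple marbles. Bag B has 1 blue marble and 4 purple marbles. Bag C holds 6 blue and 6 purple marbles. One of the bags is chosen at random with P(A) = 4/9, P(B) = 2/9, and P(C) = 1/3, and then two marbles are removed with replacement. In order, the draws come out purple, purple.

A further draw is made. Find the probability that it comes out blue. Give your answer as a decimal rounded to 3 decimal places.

Compute the likelihood of the observed sequence for each case: P(data | bag A) = (9/11)(9/11) = 0.66942; P(data | bag B) = (4/5)(4/5) = 0.64; P(data | bag C) = (6/12)(6/12) = 0.25.
The prior-weighted likelihoods are 4/9 · 0.66942 = 0.29752, 2/9 · 0.64 = 0.14222, 1/3 · 0.25 = 0.083333; summing to 0.52308.
Normalising, the posterior is P(bag A | data) = 0.56879, P(bag B | data) = 0.2719, P(bag C | data) = 0.15931.
Averaging over the posterior, P(blue next | data) = (2/11)(0.56879) + (1/5)(0.2719) + (1/2)(0.15931) = 0.23745.

0.237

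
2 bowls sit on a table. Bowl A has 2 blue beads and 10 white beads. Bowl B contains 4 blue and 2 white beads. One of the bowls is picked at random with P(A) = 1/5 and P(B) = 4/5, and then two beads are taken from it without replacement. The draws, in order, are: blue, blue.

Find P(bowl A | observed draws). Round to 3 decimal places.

The likelihood of the observed sequence under each hypothesis: P(data | bowl A) = (2/12)(1/11) = 0.015152; P(data | bowl B) = (4/6)(3/5) = 0.4.
The prior-weighted likelihoods are 1/5 · 0.015152 = 0.0030303, 4/5 · 0.4 = 0.32; these sum to 0.32303.
Hence P(bowl A | data) = (0.0030303) / (0.32303) = 0.0093809.

0.009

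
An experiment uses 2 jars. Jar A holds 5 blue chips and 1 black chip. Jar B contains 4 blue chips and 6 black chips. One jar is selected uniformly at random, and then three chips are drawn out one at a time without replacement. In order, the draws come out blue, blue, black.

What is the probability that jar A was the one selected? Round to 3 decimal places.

0.625

The likelihood of the observed sequence under each hypothesis: P(data | jar A) = (5/6)(4/5)(1/4) = 1/6; P(data | jar B) = (4/10)(3/9)(6/8) = 1/10.
The prior-weighted likelihoods are 1/2 · 1/6 = 1/12, 1/2 · 1/10 = 1/20; these sum to 2/15.
By Bayes' rule, P(jar A | data) = (1/12) / (2/15) = 5/8.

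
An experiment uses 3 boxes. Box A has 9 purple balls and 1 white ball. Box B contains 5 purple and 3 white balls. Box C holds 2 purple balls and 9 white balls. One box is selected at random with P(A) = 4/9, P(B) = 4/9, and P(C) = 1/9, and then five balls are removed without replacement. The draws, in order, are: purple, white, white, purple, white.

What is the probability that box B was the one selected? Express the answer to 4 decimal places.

0.7971

Compute the likelihood of the observed sequence for each case: P(data | box A) = (9/10)(1/9)(0/8) = 0; P(data | box B) = (5/8)(3/7)(2/6)(4/5)(1/4) = 0.017857; P(data | box C) = (2/11)(9/10)(8/9)(1/8)(7/7) = 0.018182.
Weighting by the prior gives 4/9 · 0 = 0, 4/9 · 0.017857 = 0.0079365, 1/9 · 0.018182 = 0.0020202; with total 0.0099567.
By Bayes' rule, P(box B | data) = (0.0079365) / (0.0099567) = 0.7971.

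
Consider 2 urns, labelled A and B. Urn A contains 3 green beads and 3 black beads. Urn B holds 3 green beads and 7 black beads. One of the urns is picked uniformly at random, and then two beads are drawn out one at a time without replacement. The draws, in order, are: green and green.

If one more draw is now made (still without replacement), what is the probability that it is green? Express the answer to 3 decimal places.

0.219

For each hypothesis, P(data | H) works out to: P(data | urn A) = (3/6)(2/5) = 1/5; P(data | urn B) = (3/10)(2/9) = 1/15.
The prior-weighted likelihoods are 1/2 · 1/5 = 1/10, 1/2 · 1/15 = 1/30; with total 2/15.
Dividing through by the total gives posterior P(urn A | data) = 3/4, P(urn B | data) = 1/4.
Averaging over the posterior, P(green next | data) = (1/4)(3/4) + (1/8)(1/4) = 7/32.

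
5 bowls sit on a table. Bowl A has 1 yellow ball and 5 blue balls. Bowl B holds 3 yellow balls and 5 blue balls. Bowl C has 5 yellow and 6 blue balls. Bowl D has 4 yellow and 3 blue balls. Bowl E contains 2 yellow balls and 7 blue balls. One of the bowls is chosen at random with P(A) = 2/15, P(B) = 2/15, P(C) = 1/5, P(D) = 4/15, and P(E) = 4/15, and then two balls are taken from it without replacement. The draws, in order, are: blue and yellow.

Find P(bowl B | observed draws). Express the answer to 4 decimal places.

For each hypothesis, P(data | H) works out to: P(data | bowl A) = (5/6)(1/5) = 0.16667; P(data | bowl B) = (5/8)(3/7) = 0.26786; P(data | bowl C) = (6/11)(5/10) = 0.27273; P(data | bowl D) = (3/7)(4/6) = 0.28571; P(data | bowl E) = (7/9)(2/8) = 0.19444.
Multiplying each by its prior: 2/15 · 0.16667 = 0.022222, 2/15 · 0.26786 = 0.035714, 1/5 · 0.27273 = 0.054545, 4/15 · 0.28571 = 0.07619, 4/15 · 0.19444 = 0.051852; these sum to 0.24052.
By Bayes' rule, P(bowl B | data) = (0.035714) / (0.24052) = 0.14849.

0.1485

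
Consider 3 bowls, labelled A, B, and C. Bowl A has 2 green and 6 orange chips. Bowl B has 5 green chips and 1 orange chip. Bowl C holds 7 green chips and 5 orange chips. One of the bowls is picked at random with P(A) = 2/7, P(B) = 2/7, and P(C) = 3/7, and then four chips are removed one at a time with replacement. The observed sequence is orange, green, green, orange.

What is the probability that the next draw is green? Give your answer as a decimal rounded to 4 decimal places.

0.5351

Compute the likelihood of the observed sequence for each case: P(data | bowl A) = (6/8)(2/8)(2/8)(6/8) = 0.035156; P(data | bowl B) = (1/6)(5/6)(5/6)(1/6) = 0.01929; P(data | bowl C) = (5/12)(7/12)(7/12)(5/12) = 0.059076.
Weighting by the prior gives 2/7 · 0.035156 = 0.010045, 2/7 · 0.01929 = 0.0055115, 3/7 · 0.059076 = 0.025318; with total 0.040874.
Normalising, the posterior is P(bowl A | data) = 0.24574, P(bowl B | data) = 0.13484, P(bowl C | data) = 0.61942.
The predictive probability is P(green next | data) = (1/4)(0.24574) + (5/6)(0.13484) + (7/12)(0.61942) = 0.53513.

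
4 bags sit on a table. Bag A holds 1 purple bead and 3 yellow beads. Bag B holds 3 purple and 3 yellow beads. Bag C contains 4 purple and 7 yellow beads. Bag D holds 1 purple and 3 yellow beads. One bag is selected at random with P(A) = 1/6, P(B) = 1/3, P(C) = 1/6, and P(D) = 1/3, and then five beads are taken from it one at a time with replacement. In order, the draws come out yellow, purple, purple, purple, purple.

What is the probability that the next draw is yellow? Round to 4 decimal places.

0.5451

Compute the likelihood of the observed sequence for each case: P(data | bag A) = (3/4)(1/4)(1/4)(1/4)(1/4) = 0.0029297; P(data | bag B) = (3/6)(3/6)(3/6)(3/6)(3/6) = 0.03125; P(data | bag C) = (7/11)(4/11)(4/11)(4/11)(4/11) = 0.011127; P(data | bag D) = (3/4)(1/4)(1/4)(1/4)(1/4) = 0.0029297.
Multiplying each by its prior: 1/6 · 0.0029297 = 0.00048828, 1/3 · 0.03125 = 0.010417, 1/6 · 0.011127 = 0.0018545, 1/3 · 0.0029297 = 0.00097656; with total 0.013736.
The posterior is then P(bag A | data) = 0.035548, P(bag B | data) = 0.75835, P(bag C | data) = 0.13501, P(bag D | data) = 0.071095.
Averaging over the posterior, P(yellow next | data) = (3/4)(0.035548) + (1/2)(0.75835) + (7/11)(0.13501) + (3/4)(0.071095) = 0.54507.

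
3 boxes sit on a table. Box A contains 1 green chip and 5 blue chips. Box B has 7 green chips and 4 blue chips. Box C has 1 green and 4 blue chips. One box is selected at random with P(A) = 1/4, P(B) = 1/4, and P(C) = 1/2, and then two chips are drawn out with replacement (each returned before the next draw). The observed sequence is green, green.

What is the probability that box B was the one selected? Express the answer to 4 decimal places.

Compute the likelihood of the observed sequence for each case: P(data | box A) = (1/6)(1/6) = 0.027778; P(data | box B) = (7/11)(7/11) = 0.40496; P(data | box C) = (1/5)(1/5) = 0.04.
Multiplying each by its prior: 1/4 · 0.027778 = 0.0069444, 1/4 · 0.40496 = 0.10124, 1/2 · 0.04 = 0.02; summing to 0.12818.
Hence P(box B | data) = (0.10124) / (0.12818) = 0.7898.

0.7898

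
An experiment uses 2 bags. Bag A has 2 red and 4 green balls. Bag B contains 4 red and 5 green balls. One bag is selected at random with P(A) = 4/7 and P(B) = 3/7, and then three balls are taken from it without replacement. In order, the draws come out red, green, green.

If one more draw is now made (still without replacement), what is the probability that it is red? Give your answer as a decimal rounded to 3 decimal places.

0.396

Compute the likelihood of the observed sequence for each case: P(data | bag A) = (2/6)(4/5)(3/4) = 1/5; P(data | bag B) = (4/9)(5/8)(4/7) = 10/63.
Multiplying each by its prior: 4/7 · 1/5 = 4/35, 3/7 · 10/63 = 10/147; summing to 134/735.
The posterior is then P(bag A | data) = 42/67, P(bag B | data) = 25/67.
So P(red next | data) = Σ P(red next | H) P(H | data) = (1/3)(42/67) + (1/2)(25/67) = 53/134.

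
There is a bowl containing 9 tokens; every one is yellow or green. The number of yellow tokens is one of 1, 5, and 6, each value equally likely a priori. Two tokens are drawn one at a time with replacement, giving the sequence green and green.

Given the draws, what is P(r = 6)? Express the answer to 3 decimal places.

0.101

For each hypothesis, P(data | H) works out to: P(data | r = 1) = (8/9)(8/9) = 64/81; P(data | r = 5) = (4/9)(4/9) = 16/81; P(data | r = 6) = (3/9)(3/9) = 1/9.
The prior-weighted likelihoods are 1/3 · 64/81 = 64/243, 1/3 · 16/81 = 16/243, 1/3 · 1/9 = 1/27; with total 89/243.
By Bayes' rule, P(r = 6 | data) = (1/27) / (89/243) = 9/89.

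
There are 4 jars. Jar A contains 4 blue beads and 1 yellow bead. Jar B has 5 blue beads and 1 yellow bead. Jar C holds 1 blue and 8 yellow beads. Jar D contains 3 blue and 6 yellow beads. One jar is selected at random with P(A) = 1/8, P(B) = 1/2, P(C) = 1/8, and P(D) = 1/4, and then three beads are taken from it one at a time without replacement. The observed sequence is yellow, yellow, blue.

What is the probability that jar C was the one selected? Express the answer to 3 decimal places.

0.237

The likelihood of the observed sequence under each hypothesis: P(data | jar A) = (1/5)(0/4) = 0; P(data | jar B) = (1/6)(0/5) = 0; P(data | jar C) = (8/9)(7/8)(1/7) = 0.11111; P(data | jar D) = (6/9)(5/8)(3/7) = 0.17857.
The prior-weighted likelihoods are 1/8 · 0 = 0, 1/2 · 0 = 0, 1/8 · 0.11111 = 0.013889, 1/4 · 0.17857 = 0.044643; with total 0.058532.
Therefore the posterior P(jar C | data) = (0.013889) / (0.058532) = 0.23729.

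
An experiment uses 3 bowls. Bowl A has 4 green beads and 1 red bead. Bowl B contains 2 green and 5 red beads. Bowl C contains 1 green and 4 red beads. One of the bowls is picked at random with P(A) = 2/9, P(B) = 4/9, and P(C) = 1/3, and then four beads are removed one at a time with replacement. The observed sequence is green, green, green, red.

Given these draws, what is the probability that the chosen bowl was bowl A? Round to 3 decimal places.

0.705

For each hypothesis, P(data | H) works out to: P(data | bowl A) = (4/5)(4/5)(4/5)(1/5) = 0.1024; P(data | bowl B) = (2/7)(2/7)(2/7)(5/7) = 0.01666; P(data | bowl C) = (1/5)(1/5)(1/5)(4/5) = 0.0064.
The prior-weighted likelihoods are 2/9 · 0.1024 = 0.022756, 4/9 · 0.01666 = 0.0074043, 1/3 · 0.0064 = 0.0021333; these sum to 0.032293.
By Bayes' rule, P(bowl A | data) = (0.022756) / (0.032293) = 0.70465.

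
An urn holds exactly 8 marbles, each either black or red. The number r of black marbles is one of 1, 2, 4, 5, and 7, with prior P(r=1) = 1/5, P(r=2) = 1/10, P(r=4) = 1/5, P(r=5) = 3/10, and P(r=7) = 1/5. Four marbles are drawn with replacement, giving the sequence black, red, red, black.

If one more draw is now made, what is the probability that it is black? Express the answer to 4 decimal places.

0.5317

For each hypothesis, P(data | H) works out to: P(data | r = 1) = (1/8)(7/8)(7/8)(1/8) = 0.011963; P(data | r = 2) = (2/8)(6/8)(6/8)(2/8) = 0.035156; P(data | r = 4) = (4/8)(4/8)(4/8)(4/8) = 0.0625; P(data | r = 5) = (5/8)(3/8)(3/8)(5/8) = 0.054932; P(data | r = 7) = (7/8)(1/8)(1/8)(7/8) = 0.011963.
Multiplying each by its prior: 1/5 · 0.011963 = 0.0023926, 1/10 · 0.035156 = 0.0035156, 1/5 · 0.0625 = 0.0125, 3/10 · 0.054932 = 0.016479, 1/5 · 0.011963 = 0.0023926; these sum to 0.03728.
The posterior is then P(r = 1 | data) = 0.064178, P(r = 2 | data) = 0.094303, P(r = 4 | data) = 0.3353, P(r = 5 | data) = 0.44204, P(r = 7 | data) = 0.064178.
Averaging over the posterior, P(black next | data) = (1/8)(0.064178) + (1/4)(0.094303) + (1/2)(0.3353) + (5/8)(0.44204) + (7/8)(0.064178) = 0.53168.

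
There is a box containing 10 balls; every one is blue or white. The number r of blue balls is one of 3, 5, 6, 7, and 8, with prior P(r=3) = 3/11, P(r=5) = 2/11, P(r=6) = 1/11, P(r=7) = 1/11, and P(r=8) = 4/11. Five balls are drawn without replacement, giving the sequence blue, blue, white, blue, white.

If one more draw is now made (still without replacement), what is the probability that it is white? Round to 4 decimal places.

0.3539

The likelihood of the observed sequence under each hypothesis: P(data | r = 3) = (3/10)(2/9)(7/8)(1/7)(6/6) = 0.0083333; P(data | r = 5) = (5/10)(4/9)(5/8)(3/7)(4/6) = 0.039683; P(data | r = 6) = (6/10)(5/9)(4/8)(4/7)(3/6) = 0.047619; P(data | r = 7) = (7/10)(6/9)(3/8)(5/7)(2/6) = 0.041667; P(data | r = 8) = (8/10)(7/9)(2/8)(6/7)(1/6) = 0.022222.
Multiplying each by its prior: 3/11 · 0.0083333 = 0.0022727, 2/11 · 0.039683 = 0.007215, 1/11 · 0.047619 = 0.004329, 1/11 · 0.041667 = 0.0037879, 4/11 · 0.022222 = 0.0080808; these sum to 0.025685.
The posterior is then P(r = 3 | data) = 0.088483, P(r = 5 | data) = 0.2809, P(r = 6 | data) = 0.16854, P(r = 7 | data) = 0.14747, P(r = 8 | data) = 0.31461.
The predictive probability is P(white next | data) = (1)(0.088483) + (3/5)(0.2809) + (2/5)(0.16854) + (1/5)(0.14747) + (0)(0.31461) = 0.35393.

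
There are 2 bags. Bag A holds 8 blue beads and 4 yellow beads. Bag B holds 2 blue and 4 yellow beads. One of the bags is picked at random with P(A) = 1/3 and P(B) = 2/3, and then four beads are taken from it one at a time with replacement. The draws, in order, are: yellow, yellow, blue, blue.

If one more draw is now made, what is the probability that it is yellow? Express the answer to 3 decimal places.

0.556

For each hypothesis, P(data | H) works out to: P(data | bag A) = (4/12)(4/12)(8/12)(8/12) = 4/81; P(data | bag B) = (4/6)(4/6)(2/6)(2/6) = 4/81.
Weighting by the prior gives 1/3 · 4/81 = 4/243, 2/3 · 4/81 = 8/243; these sum to 4/81.
The posterior is then P(bag A | data) = 1/3, P(bag B | data) = 2/3.
So P(yellow next | data) = Σ P(yellow next | H) P(H | data) = (1/3)(1/3) + (2/3)(2/3) = 5/9.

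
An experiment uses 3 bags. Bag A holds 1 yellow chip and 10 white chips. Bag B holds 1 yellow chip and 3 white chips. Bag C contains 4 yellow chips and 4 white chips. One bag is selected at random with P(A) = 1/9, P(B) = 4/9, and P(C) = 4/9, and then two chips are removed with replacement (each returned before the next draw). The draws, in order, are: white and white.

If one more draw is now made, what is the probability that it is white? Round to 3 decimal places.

0.721

The likelihood of the observed sequence under each hypothesis: P(data | bag A) = (10/11)(10/11) = 0.82645; P(data | bag B) = (3/4)(3/4) = 0.5625; P(data | bag C) = (4/8)(4/8) = 0.25.
Multiplying each by its prior: 1/9 · 0.82645 = 0.091827, 4/9 · 0.5625 = 0.25, 4/9 · 0.25 = 0.11111; these sum to 0.45294.
Dividing through by the total gives posterior P(bag A | data) = 0.20274, P(bag B | data) = 0.55195, P(bag C | data) = 0.24531.
So P(white next | data) = Σ P(white next | H) P(H | data) = (10/11)(0.20274) + (3/4)(0.55195) + (1/2)(0.24531) = 0.72093.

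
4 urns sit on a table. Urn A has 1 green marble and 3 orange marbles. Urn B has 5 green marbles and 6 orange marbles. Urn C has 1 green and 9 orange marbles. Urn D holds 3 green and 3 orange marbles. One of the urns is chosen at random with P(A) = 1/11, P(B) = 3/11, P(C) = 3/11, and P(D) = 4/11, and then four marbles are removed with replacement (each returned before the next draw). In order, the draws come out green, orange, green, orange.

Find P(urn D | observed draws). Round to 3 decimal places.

Under each hypothesis, the probability of the observed sequence is: P(data | urn A) = (1/4)(3/4)(1/4)(3/4) = 0.035156; P(data | urn B) = (5/11)(6/11)(5/11)(6/11) = 0.061471; P(data | urn C) = (1/10)(9/10)(1/10)(9/10) = 0.0081; P(data | urn D) = (3/6)(3/6)(3/6)(3/6) = 0.0625.
Weighting by the prior gives 1/11 · 0.035156 = 0.003196, 3/11 · 0.061471 = 0.016765, 3/11 · 0.0081 = 0.0022091, 4/11 · 0.0625 = 0.022727; summing to 0.044897.
By Bayes' rule, P(urn D | data) = (0.022727) / (0.044897) = 0.50621.

0.506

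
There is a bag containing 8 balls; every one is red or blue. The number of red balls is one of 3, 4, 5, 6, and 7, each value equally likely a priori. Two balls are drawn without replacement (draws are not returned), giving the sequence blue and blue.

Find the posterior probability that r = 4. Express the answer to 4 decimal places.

0.3000

For each hypothesis, P(data | H) works out to: P(data | r = 3) = (5/8)(4/7) = 5/14; P(data | r = 4) = (4/8)(3/7) = 3/14; P(data | r = 5) = (3/8)(2/7) = 3/28; P(data | r = 6) = (2/8)(1/7) = 1/28; P(data | r = 7) = (1/8)(0/7) = 0.
Multiplying each by its prior: 1/5 · 5/14 = 1/14, 1/5 · 3/14 = 3/70, 1/5 · 3/28 = 3/140, 1/5 · 1/28 = 1/140, 1/5 · 0 = 0; with total 1/7.
By Bayes' rule, P(r = 4 | data) = (3/70) / (1/7) = 3/10.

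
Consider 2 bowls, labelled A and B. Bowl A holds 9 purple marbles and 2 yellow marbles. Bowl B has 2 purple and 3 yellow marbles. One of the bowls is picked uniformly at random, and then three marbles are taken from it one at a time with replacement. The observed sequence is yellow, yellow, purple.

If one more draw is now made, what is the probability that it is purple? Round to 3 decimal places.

0.466

For each hypothesis, P(data | H) works out to: P(data | bowl A) = (2/11)(2/11)(9/11) = 0.027047; P(data | bowl B) = (3/5)(3/5)(2/5) = 0.144.
Weighting by the prior gives 1/2 · 0.027047 = 0.013524, 1/2 · 0.144 = 0.072; summing to 0.085524.
The posterior is then P(bowl A | data) = 0.15813, P(bowl B | data) = 0.84187.
So P(purple next | data) = Σ P(purple next | H) P(H | data) = (9/11)(0.15813) + (2/5)(0.84187) = 0.46613.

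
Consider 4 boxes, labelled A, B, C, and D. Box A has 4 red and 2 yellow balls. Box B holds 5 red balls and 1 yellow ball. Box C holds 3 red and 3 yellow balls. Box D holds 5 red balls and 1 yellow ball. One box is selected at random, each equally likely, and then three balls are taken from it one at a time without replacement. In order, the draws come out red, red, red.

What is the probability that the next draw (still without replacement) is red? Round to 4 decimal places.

0.5867

The likelihood of the observed sequence under each hypothesis: P(data | box A) = (4/6)(3/5)(2/4) = 1/5; P(data | box B) = (5/6)(4/5)(3/4) = 1/2; P(data | box C) = (3/6)(2/5)(1/4) = 1/20; P(data | box D) = (5/6)(4/5)(3/4) = 1/2.
Multiplying each by its prior: 1/4 · 1/5 = 1/20, 1/4 · 1/2 = 1/8, 1/4 · 1/20 = 1/80, 1/4 · 1/2 = 1/8; with total 5/16.
The posterior is then P(box A | data) = 4/25, P(box B | data) = 2/5, P(box C | data) = 1/25, P(box D | data) = 2/5.
So P(red next | data) = Σ P(red next | H) P(H | data) = (1/3)(4/25) + (2/3)(2/5) + (0)(1/25) + (2/3)(2/5) = 44/75.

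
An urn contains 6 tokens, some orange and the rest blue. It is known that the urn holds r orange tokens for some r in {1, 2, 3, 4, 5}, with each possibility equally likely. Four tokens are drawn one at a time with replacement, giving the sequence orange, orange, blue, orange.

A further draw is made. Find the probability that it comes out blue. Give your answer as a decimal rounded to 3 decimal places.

Compute the likelihood of the observed sequence for each case: P(data | r = 1) = (1/6)(1/6)(5/6)(1/6) = 0.003858; P(data | r = 2) = (2/6)(2/6)(4/6)(2/6) = 0.024691; P(data | r = 3) = (3/6)(3/6)(3/6)(3/6) = 0.0625; P(data | r = 4) = (4/6)(4/6)(2/6)(4/6) = 0.098765; P(data | r = 5) = (5/6)(5/6)(1/6)(5/6) = 0.096451.
Multiplying each by its prior: 1/5 · 0.003858 = 0.0007716, 1/5 · 0.024691 = 0.0049383, 1/5 · 0.0625 = 0.0125, 1/5 · 0.098765 = 0.019753, 1/5 · 0.096451 = 0.01929; summing to 0.057253.
Dividing through by the total gives posterior P(r = 1 | data) = 0.013477, P(r = 2 | data) = 0.086253, P(r = 3 | data) = 0.21833, P(r = 4 | data) = 0.34501, P(r = 5 | data) = 0.33693.
The predictive probability is P(blue next | data) = (5/6)(0.013477) + (2/3)(0.086253) + (1/2)(0.21833) + (1/3)(0.34501) + (1/6)(0.33693) = 0.34906.

0.349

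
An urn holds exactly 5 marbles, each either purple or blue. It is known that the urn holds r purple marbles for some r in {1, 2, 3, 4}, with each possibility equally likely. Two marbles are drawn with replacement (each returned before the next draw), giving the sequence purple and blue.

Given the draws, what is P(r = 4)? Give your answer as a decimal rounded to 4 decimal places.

For each hypothesis, P(data | H) works out to: P(data | r = 1) = (1/5)(4/5) = 4/25; P(data | r = 2) = (2/5)(3/5) = 6/25; P(data | r = 3) = (3/5)(2/5) = 6/25; P(data | r = 4) = (4/5)(1/5) = 4/25.
Weighting by the prior gives 1/4 · 4/25 = 1/25, 1/4 · 6/25 = 3/50, 1/4 · 6/25 = 3/50, 1/4 · 4/25 = 1/25; summing to 1/5.
So P(r = 4 | data) = (1/25) / (1/5) = 1/5.

0.2000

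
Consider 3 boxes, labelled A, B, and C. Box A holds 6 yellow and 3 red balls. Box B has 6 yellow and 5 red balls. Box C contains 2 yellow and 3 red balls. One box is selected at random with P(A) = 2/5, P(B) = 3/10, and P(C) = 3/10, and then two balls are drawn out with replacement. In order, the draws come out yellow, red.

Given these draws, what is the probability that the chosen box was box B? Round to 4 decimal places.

Compute the likelihood of the observed sequence for each case: P(data | box A) = (6/9)(3/9) = 0.22222; P(data | box B) = (6/11)(5/11) = 0.24793; P(data | box C) = (2/5)(3/5) = 0.24.
The prior-weighted likelihoods are 2/5 · 0.22222 = 0.088889, 3/10 · 0.24793 = 0.07438, 3/10 · 0.24 = 0.072; with total 0.23527.
So P(box B | data) = (0.07438) / (0.23527) = 0.31615.

0.3161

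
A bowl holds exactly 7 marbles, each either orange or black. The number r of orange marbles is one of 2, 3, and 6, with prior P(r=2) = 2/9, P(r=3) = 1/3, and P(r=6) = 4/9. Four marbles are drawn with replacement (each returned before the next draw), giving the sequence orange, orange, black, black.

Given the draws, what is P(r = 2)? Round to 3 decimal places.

The likelihood of the observed sequence under each hypothesis: P(data | r = 2) = (2/7)(2/7)(5/7)(5/7) = 0.041649; P(data | r = 3) = (3/7)(3/7)(4/7)(4/7) = 0.059975; P(data | r = 6) = (6/7)(6/7)(1/7)(1/7) = 0.014994.
The prior-weighted likelihoods are 2/9 · 0.041649 = 0.0092554, 1/3 · 0.059975 = 0.019992, 4/9 · 0.014994 = 0.0066639; summing to 0.035911.
Therefore the posterior P(r = 2 | data) = (0.0092554) / (0.035911) = 0.25773.

0.258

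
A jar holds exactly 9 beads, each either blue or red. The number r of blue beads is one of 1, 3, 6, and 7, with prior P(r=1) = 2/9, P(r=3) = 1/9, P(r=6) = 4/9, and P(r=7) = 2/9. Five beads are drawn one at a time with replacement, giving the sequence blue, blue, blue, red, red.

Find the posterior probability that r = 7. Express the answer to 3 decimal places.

For each hypothesis, P(data | H) works out to: P(data | r = 1) = (1/9)(1/9)(1/9)(8/9)(8/9) = 0.0010838; P(data | r = 3) = (3/9)(3/9)(3/9)(6/9)(6/9) = 0.016461; P(data | r = 6) = (6/9)(6/9)(6/9)(3/9)(3/9) = 0.032922; P(data | r = 7) = (7/9)(7/9)(7/9)(2/9)(2/9) = 0.023235.
Multiplying each by its prior: 2/9 · 0.0010838 = 0.00024085, 1/9 · 0.016461 = 0.001829, 4/9 · 0.032922 = 0.014632, 2/9 · 0.023235 = 0.0051633; these sum to 0.021865.
By Bayes' rule, P(r = 7 | data) = (0.0051633) / (0.021865) = 0.23614.

0.236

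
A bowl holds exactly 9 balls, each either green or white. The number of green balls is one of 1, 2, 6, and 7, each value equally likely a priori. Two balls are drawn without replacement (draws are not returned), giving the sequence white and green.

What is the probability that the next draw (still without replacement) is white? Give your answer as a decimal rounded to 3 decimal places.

The likelihood of the observed sequence under each hypothesis: P(data | r = 1) = (8/9)(1/8) = 1/9; P(data | r = 2) = (7/9)(2/8) = 7/36; P(data | r = 6) = (3/9)(6/8) = 1/4; P(data | r = 7) = (2/9)(7/8) = 7/36.
The prior-weighted likelihoods are 1/4 · 1/9 = 1/36, 1/4 · 7/36 = 7/144, 1/4 · 1/4 = 1/16, 1/4 · 7/36 = 7/144; these sum to 3/16.
Dividing through by the total gives posterior P(r = 1 | data) = 4/27, P(r = 2 | data) = 7/27, P(r = 6 | data) = 1/3, P(r = 7 | data) = 7/27.
So P(white next | data) = Σ P(white next | H) P(H | data) = (1)(4/27) + (6/7)(7/27) + (2/7)(1/3) + (1/7)(7/27) = 95/189.

0.503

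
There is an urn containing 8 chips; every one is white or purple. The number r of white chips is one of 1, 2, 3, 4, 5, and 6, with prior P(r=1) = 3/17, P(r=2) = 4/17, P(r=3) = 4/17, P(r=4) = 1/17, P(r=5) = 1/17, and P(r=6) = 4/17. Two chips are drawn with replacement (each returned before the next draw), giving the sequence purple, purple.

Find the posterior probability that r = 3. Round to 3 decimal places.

The likelihood of the observed sequence under each hypothesis: P(data | r = 1) = (7/8)(7/8) = 0.76562; P(data | r = 2) = (6/8)(6/8) = 0.5625; P(data | r = 3) = (5/8)(5/8) = 0.39062; P(data | r = 4) = (4/8)(4/8) = 0.25; P(data | r = 5) = (3/8)(3/8) = 0.14062; P(data | r = 6) = (2/8)(2/8) = 0.0625.
Multiplying each by its prior: 3/17 · 0.76562 = 0.13511, 4/17 · 0.5625 = 0.13235, 4/17 · 0.39062 = 0.091912, 1/17 · 0.25 = 0.014706, 1/17 · 0.14062 = 0.0082721, 4/17 · 0.0625 = 0.014706; these sum to 0.39706.
Hence P(r = 3 | data) = (0.091912) / (0.39706) = 0.23148.

0.231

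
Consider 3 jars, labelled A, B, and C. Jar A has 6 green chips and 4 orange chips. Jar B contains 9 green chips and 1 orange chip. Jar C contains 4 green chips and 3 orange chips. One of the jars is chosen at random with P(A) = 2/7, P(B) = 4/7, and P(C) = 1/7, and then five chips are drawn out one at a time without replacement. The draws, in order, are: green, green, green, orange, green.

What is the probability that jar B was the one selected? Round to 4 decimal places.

0.7636

Compute the likelihood of the observed sequence for each case: P(data | jar A) = (6/10)(5/9)(4/8)(4/7)(3/6) = 1/21; P(data | jar B) = (9/10)(8/9)(7/8)(1/7)(6/6) = 1/10; P(data | jar C) = (4/7)(3/6)(2/5)(3/4)(1/3) = 1/35.
Weighting by the prior gives 2/7 · 1/21 = 2/147, 4/7 · 1/10 = 2/35, 1/7 · 1/35 = 1/245; summing to 11/147.
So P(jar B | data) = (2/35) / (11/147) = 42/55.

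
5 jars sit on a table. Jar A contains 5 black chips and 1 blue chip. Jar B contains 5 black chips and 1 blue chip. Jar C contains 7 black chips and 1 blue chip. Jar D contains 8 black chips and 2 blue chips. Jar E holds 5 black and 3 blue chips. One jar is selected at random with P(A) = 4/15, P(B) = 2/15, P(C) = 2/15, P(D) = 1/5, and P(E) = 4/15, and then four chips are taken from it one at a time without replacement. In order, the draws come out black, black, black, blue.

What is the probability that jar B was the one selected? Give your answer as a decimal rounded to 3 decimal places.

0.160

Compute the likelihood of the observed sequence for each case: P(data | jar A) = (5/6)(4/5)(3/4)(1/3) = 1/6; P(data | jar B) = (5/6)(4/5)(3/4)(1/3) = 1/6; P(data | jar C) = (7/8)(6/7)(5/6)(1/5) = 1/8; P(data | jar D) = (8/10)(7/9)(6/8)(2/7) = 2/15; P(data | jar E) = (5/8)(4/7)(3/6)(3/5) = 3/28.
Weighting by the prior gives 4/15 · 1/6 = 2/45, 2/15 · 1/6 = 1/45, 2/15 · 1/8 = 1/60, 1/5 · 2/15 = 2/75, 4/15 · 3/28 = 1/35; these sum to 97/700.
By Bayes' rule, P(jar B | data) = (1/45) / (97/700) = 140/873.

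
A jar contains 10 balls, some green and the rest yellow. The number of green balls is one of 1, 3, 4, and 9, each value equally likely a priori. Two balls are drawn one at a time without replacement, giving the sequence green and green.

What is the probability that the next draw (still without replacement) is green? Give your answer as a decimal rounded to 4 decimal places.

0.7417

The likelihood of the observed sequence under each hypothesis: P(data | r = 1) = (1/10)(0/9) = 0; P(data | r = 3) = (3/10)(2/9) = 1/15; P(data | r = 4) = (4/10)(3/9) = 2/15; P(data | r = 9) = (9/10)(8/9) = 4/5.
The prior-weighted likelihoods are 1/4 · 0 = 0, 1/4 · 1/15 = 1/60, 1/4 · 2/15 = 1/30, 1/4 · 4/5 = 1/5; with total 1/4.
Dividing through by the total gives posterior P(r = 1 | data) = 0, P(r = 3 | data) = 1/15, P(r = 4 | data) = 2/15, P(r = 9 | data) = 4/5.
So P(green next | data) = Σ P(green next | H) P(H | data) = (1/8)(1/15) + (1/4)(2/15) + (7/8)(4/5) = 89/120.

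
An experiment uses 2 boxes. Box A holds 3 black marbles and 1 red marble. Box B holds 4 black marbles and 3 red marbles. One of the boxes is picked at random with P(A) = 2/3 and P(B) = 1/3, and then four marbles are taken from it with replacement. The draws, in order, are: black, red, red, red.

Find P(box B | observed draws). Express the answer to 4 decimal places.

Under each hypothesis, the probability of the observed sequence is: P(data | box A) = (3/4)(1/4)(1/4)(1/4) = 0.011719; P(data | box B) = (4/7)(3/7)(3/7)(3/7) = 0.044981.
Multiplying each by its prior: 2/3 · 0.011719 = 0.0078125, 1/3 · 0.044981 = 0.014994; summing to 0.022806.
So P(box B | data) = (0.014994) / (0.022806) = 0.65744.

0.6574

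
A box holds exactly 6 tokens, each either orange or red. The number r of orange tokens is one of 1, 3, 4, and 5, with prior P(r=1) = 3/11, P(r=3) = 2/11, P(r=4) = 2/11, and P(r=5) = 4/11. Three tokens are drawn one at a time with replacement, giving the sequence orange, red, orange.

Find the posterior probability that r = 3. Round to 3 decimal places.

0.232

For each hypothesis, P(data | H) works out to: P(data | r = 1) = (1/6)(5/6)(1/6) = 0.023148; P(data | r = 3) = (3/6)(3/6)(3/6) = 0.125; P(data | r = 4) = (4/6)(2/6)(4/6) = 0.14815; P(data | r = 5) = (5/6)(1/6)(5/6) = 0.11574.
Multiplying each by its prior: 3/11 · 0.023148 = 0.0063131, 2/11 · 0.125 = 0.022727, 2/11 · 0.14815 = 0.026936, 4/11 · 0.11574 = 0.042088; summing to 0.098064.
Therefore the posterior P(r = 3 | data) = (0.022727) / (0.098064) = 0.23176.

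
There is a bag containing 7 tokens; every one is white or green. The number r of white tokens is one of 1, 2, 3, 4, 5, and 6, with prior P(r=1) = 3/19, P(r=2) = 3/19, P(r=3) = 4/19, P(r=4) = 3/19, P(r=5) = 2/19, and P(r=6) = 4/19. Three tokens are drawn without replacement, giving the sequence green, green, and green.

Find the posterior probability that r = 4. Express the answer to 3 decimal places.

0.028

The likelihood of the observed sequence under each hypothesis: P(data | r = 1) = (6/7)(5/6)(4/5) = 4/7; P(data | r = 2) = (5/7)(4/6)(3/5) = 2/7; P(data | r = 3) = (4/7)(3/6)(2/5) = 4/35; P(data | r = 4) = (3/7)(2/6)(1/5) = 1/35; P(data | r = 5) = (2/7)(1/6)(0/5) = 0; P(data | r = 6) = (1/7)(0/6) = 0.
Multiplying each by its prior: 3/19 · 4/7 = 12/133, 3/19 · 2/7 = 6/133, 4/19 · 4/35 = 16/665, 3/19 · 1/35 = 3/665, 2/19 · 0 = 0, 4/19 · 0 = 0; these sum to 109/665.
Therefore the posterior P(r = 4 | data) = (3/665) / (109/665) = 3/109.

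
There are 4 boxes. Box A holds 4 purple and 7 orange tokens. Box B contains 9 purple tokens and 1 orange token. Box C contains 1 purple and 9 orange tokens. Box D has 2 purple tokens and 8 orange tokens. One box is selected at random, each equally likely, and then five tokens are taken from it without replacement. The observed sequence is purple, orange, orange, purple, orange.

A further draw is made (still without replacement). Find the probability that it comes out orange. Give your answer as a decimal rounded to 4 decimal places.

0.7761

Under each hypothesis, the probability of the observed sequence is: P(data | box A) = (4/11)(7/10)(6/9)(3/8)(5/7) = 0.045455; P(data | box B) = (9/10)(1/9)(0/8) = 0; P(data | box C) = (1/10)(9/9)(8/8)(0/7) = 0; P(data | box D) = (2/10)(8/9)(7/8)(1/7)(6/6) = 0.022222.
Weighting by the prior gives 1/4 · 0.045455 = 0.011364, 1/4 · 0 = 0, 1/4 · 0 = 0, 1/4 · 0.022222 = 0.0055556; with total 0.016919.
Normalising, the posterior is P(box A | data) = 0.67164, P(box B | data) = 0, P(box C | data) = 0, P(box D | data) = 0.32836.
So P(orange next | data) = Σ P(orange next | H) P(H | data) = (2/3)(0.67164) + (1)(0.32836) = 0.77612.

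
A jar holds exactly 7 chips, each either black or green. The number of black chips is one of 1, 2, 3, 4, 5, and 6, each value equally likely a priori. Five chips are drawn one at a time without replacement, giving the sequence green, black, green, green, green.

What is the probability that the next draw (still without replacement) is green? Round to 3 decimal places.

0.714

Compute the likelihood of the observed sequence for each case: P(data | r = 1) = (6/7)(1/6)(5/5)(4/4)(3/3) = 1/7; P(data | r = 2) = (5/7)(2/6)(4/5)(3/4)(2/3) = 2/21; P(data | r = 3) = (4/7)(3/6)(3/5)(2/4)(1/3) = 1/35; P(data | r = 4) = (3/7)(4/6)(2/5)(1/4)(0/3) = 0; P(data | r = 5) = (2/7)(5/6)(1/5)(0/4) = 0; P(data | r = 6) = (1/7)(6/6)(0/5) = 0.
The prior-weighted likelihoods are 1/6 · 1/7 = 1/42, 1/6 · 2/21 = 1/63, 1/6 · 1/35 = 1/210, 1/6 · 0 = 0, 1/6 · 0 = 0, 1/6 · 0 = 0; these sum to 2/45.
Normalising, the posterior is P(r = 1 | data) = 15/28, P(r = 2 | data) = 5/14, P(r = 3 | data) = 3/28, P(r = 4 | data) = 0, P(r = 5 | data) = 0, P(r = 6 | data) = 0.
The predictive probability is P(green next | data) = (1)(15/28) + (1/2)(5/14) + (0)(3/28) = 5/7.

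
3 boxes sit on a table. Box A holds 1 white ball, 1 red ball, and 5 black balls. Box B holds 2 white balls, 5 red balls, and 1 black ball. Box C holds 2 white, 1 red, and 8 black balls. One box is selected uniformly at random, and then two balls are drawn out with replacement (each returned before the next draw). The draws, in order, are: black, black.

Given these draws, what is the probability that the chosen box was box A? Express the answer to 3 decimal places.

0.484

For each hypothesis, P(data | H) works out to: P(data | box A) = (5/7)(5/7) = 0.5102; P(data | box B) = (1/8)(1/8) = 0.015625; P(data | box C) = (8/11)(8/11) = 0.52893.
Weighting by the prior gives 1/3 · 0.5102 = 0.17007, 1/3 · 0.015625 = 0.0052083, 1/3 · 0.52893 = 0.17631; summing to 0.35158.
Hence P(box A | data) = (0.17007) / (0.35158) = 0.48372.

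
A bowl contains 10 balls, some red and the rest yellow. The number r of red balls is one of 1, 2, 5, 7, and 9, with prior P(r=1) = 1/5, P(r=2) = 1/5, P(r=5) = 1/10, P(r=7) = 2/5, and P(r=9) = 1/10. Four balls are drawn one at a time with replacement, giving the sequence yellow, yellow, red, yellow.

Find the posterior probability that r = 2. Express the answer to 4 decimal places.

0.4183

Compute the likelihood of the observed sequence for each case: P(data | r = 1) = (9/10)(9/10)(1/10)(9/10) = 0.0729; P(data | r = 2) = (8/10)(8/10)(2/10)(8/10) = 0.1024; P(data | r = 5) = (5/10)(5/10)(5/10)(5/10) = 0.0625; P(data | r = 7) = (3/10)(3/10)(7/10)(3/10) = 0.0189; P(data | r = 9) = (1/10)(1/10)(9/10)(1/10) = 0.0009.
Weighting by the prior gives 1/5 · 0.0729 = 0.01458, 1/5 · 0.1024 = 0.02048, 1/10 · 0.0625 = 0.00625, 2/5 · 0.0189 = 0.00756, 1/10 · 0.0009 = 9e-05; summing to 0.04896.
Hence P(r = 2 | data) = (0.02048) / (0.04896) = 0.4183.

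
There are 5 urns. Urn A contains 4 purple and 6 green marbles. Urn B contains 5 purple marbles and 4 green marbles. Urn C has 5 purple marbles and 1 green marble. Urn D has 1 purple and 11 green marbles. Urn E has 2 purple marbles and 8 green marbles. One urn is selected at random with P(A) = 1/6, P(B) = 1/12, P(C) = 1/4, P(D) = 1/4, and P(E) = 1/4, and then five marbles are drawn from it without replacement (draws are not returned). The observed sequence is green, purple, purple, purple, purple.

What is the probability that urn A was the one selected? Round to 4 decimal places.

Under each hypothesis, the probability of the observed sequence is: P(data | urn A) = (6/10)(4/9)(3/8)(2/7)(1/6) = 0.0047619; P(data | urn B) = (4/9)(5/8)(4/7)(3/6)(2/5) = 0.031746; P(data | urn C) = (1/6)(5/5)(4/4)(3/3)(2/2) = 0.16667; P(data | urn D) = (11/12)(1/11)(0/10) = 0; P(data | urn E) = (8/10)(2/9)(1/8)(0/7) = 0.
Multiplying each by its prior: 1/6 · 0.0047619 = 0.00079365, 1/12 · 0.031746 = 0.0026455, 1/4 · 0.16667 = 0.041667, 1/4 · 0 = 0, 1/4 · 0 = 0; these sum to 0.045106.
Therefore the posterior P(urn A | data) = (0.00079365) / (0.045106) = 0.017595.

0.0176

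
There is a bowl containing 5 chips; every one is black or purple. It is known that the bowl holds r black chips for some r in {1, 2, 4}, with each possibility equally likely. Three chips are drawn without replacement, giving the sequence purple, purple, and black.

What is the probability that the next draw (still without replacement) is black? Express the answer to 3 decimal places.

For each hypothesis, P(data | H) works out to: P(data | r = 1) = (4/5)(3/4)(1/3) = 1/5; P(data | r = 2) = (3/5)(2/4)(2/3) = 1/5; P(data | r = 4) = (1/5)(0/4) = 0.
The prior-weighted likelihoods are 1/3 · 1/5 = 1/15, 1/3 · 1/5 = 1/15, 1/3 · 0 = 0; summing to 2/15.
The posterior is then P(r = 1 | data) = 1/2, P(r = 2 | data) = 1/2, P(r = 4 | data) = 0.
The predictive probability is P(black next | data) = (0)(1/2) + (1/2)(1/2) = 1/4.

0.250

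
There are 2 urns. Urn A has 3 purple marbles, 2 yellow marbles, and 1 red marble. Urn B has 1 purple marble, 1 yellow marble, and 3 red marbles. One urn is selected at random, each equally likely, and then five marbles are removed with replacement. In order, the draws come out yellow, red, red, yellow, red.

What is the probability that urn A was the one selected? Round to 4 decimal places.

0.0562

Under each hypothesis, the probability of the observed sequence is: P(data | urn A) = (2/6)(1/6)(1/6)(2/6)(1/6) = 0.0005144; P(data | urn B) = (1/5)(3/5)(3/5)(1/5)(3/5) = 0.00864.
Multiplying each by its prior: 1/2 · 0.0005144 = 0.0002572, 1/2 · 0.00864 = 0.00432; these sum to 0.0045772.
By Bayes' rule, P(urn A | data) = (0.0002572) / (0.0045772) = 0.056192.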